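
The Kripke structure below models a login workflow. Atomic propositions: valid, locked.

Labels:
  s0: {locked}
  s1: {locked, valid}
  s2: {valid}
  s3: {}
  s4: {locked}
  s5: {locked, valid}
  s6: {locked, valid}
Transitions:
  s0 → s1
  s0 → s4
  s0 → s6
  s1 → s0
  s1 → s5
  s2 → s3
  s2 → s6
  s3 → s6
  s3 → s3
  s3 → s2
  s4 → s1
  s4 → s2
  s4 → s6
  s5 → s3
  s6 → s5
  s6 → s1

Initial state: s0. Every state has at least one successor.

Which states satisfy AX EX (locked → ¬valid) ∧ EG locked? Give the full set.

{s1, s6}

States satisfying EX (locked → ¬valid): {s0, s1, s2, s3, s4, s5}.
States satisfying AX EX (locked → ¬valid): {s1, s5, s6}.
States satisfying locked: {s0, s1, s4, s5, s6}.
States satisfying EG locked: {s0, s1, s4, s6}.
States satisfying AX EX (locked → ¬valid) ∧ EG locked: {s1, s6}.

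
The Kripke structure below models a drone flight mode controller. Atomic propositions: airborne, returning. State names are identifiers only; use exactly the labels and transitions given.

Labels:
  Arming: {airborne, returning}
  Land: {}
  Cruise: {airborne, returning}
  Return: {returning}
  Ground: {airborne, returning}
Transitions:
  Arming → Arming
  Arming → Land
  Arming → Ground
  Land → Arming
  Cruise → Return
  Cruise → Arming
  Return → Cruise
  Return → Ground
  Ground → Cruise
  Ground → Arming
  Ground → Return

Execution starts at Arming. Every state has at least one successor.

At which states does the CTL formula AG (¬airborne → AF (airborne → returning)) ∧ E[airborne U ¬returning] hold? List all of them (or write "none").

States satisfying ¬airborne → AF (airborne → returning): {Arming, Land, Cruise, Return, Ground}.
States satisfying AG (¬airborne → AF (airborne → returning)): {Arming, Land, Cruise, Return, Ground}.
States satisfying airborne: {Arming, Cruise, Ground}.
States satisfying ¬returning: {Land}.
States satisfying E[airborne U ¬returning]: {Arming, Land, Cruise, Ground}.
States satisfying AG (¬airborne → AF (airborne → returning)) ∧ E[airborne U ¬returning]: {Arming, Land, Cruise, Ground}.

{Arming, Land, Cruise, Ground}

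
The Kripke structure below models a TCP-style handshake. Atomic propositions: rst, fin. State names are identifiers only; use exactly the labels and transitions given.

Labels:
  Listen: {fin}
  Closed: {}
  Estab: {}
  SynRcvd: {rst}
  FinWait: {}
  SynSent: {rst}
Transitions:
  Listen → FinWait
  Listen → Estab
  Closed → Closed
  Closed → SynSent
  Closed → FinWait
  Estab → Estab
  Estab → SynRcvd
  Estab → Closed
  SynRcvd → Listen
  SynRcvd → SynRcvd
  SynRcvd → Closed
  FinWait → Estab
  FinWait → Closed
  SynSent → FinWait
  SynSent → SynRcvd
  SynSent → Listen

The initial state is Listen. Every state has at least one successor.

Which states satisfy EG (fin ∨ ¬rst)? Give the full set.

States satisfying fin ∨ ¬rst: {Listen, Closed, Estab, FinWait}.
States satisfying EG (fin ∨ ¬rst): {Listen, Closed, Estab, FinWait}.

{Listen, Closed, Estab, FinWait}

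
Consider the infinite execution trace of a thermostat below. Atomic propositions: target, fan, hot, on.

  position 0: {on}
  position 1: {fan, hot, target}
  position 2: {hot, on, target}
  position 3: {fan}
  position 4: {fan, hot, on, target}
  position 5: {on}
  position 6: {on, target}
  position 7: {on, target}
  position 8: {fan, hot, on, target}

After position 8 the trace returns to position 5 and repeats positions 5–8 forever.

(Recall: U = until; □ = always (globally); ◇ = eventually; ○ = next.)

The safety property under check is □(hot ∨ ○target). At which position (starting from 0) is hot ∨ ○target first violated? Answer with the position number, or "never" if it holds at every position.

never

hot ∨ ○target holds at every position 0..8, and those are all the positions the trace ever visits, so the invariant □(hot ∨ ○target) is never violated.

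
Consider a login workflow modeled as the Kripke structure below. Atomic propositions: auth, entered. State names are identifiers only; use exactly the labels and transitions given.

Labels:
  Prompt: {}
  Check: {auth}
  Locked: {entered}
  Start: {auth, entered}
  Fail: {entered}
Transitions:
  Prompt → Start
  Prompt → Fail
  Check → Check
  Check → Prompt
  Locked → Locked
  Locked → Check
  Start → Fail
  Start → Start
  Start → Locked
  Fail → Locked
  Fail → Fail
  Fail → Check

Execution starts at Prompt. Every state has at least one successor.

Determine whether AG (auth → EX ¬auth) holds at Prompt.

Yes

States satisfying auth → EX ¬auth: {Prompt, Check, Locked, Start, Fail}.
States satisfying AG (auth → EX ¬auth): {Prompt, Check, Locked, Start, Fail}.
Every state reachable from Prompt satisfies auth → EX ¬auth.
Prompt ∈ Sat(AG (auth → EX ¬auth)).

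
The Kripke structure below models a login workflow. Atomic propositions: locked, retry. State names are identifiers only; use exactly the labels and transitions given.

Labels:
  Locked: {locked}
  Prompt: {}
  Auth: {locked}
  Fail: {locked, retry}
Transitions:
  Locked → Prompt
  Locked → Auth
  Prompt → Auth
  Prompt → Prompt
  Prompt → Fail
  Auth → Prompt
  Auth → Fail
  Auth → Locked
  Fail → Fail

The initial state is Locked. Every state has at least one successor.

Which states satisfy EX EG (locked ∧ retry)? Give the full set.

States satisfying EG (locked ∧ retry): {Fail}.
States satisfying EX EG (locked ∧ retry): {Prompt, Auth, Fail}.

{Prompt, Auth, Fail}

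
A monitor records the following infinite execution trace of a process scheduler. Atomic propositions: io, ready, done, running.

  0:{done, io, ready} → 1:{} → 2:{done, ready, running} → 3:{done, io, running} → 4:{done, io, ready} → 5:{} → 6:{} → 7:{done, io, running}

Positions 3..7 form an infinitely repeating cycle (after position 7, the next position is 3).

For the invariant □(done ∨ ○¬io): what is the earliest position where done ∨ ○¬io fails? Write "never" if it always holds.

Check done ∨ ○¬io at each position in order: 0 ✓, 1 ✓, 2 ✓, 3 ✓, 4 ✓, 5 ✓.
At position 6 the labels are {} and the next position 7 has {done, io, running}, so done ∨ ○¬io is false there. This is the first violation.

6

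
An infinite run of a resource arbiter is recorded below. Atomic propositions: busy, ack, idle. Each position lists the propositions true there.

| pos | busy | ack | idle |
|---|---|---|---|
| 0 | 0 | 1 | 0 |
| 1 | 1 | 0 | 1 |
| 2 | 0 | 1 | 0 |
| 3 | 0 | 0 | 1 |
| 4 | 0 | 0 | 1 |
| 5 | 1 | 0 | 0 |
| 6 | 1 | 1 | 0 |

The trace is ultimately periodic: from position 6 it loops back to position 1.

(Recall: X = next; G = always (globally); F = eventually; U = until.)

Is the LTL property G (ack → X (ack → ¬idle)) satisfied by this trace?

ack → X (ack → ¬idle) holds at every position 0..6, and those are all positions ever visited, so G (ack → X (ack → ¬idle)) holds.
Positions where ack holds: 0, 2, 6.
Check X (ack → ¬idle) at each: 0→ok, 2→ok, 6→ok.

Satisfied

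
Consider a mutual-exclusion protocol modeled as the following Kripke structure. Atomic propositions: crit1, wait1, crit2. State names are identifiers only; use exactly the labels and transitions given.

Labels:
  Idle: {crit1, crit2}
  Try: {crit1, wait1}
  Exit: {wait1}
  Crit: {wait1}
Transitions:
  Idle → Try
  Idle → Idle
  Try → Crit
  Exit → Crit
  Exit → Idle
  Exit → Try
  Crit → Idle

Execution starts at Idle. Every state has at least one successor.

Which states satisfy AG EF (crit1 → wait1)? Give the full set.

{Idle, Try, Exit, Crit}

States satisfying EF (crit1 → wait1): {Idle, Try, Exit, Crit}.
States satisfying AG EF (crit1 → wait1): {Idle, Try, Exit, Crit}.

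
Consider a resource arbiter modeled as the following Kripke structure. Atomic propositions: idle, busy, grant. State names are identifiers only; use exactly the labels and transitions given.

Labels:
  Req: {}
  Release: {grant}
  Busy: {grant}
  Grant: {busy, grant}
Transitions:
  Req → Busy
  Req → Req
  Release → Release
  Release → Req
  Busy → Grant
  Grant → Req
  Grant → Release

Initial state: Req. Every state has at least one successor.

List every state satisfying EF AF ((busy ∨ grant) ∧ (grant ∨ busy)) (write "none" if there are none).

States satisfying AF ((busy ∨ grant) ∧ (grant ∨ busy)): {Release, Busy, Grant}.
States satisfying EF AF ((busy ∨ grant) ∧ (grant ∨ busy)): {Req, Release, Busy, Grant}.

{Req, Release, Busy, Grant}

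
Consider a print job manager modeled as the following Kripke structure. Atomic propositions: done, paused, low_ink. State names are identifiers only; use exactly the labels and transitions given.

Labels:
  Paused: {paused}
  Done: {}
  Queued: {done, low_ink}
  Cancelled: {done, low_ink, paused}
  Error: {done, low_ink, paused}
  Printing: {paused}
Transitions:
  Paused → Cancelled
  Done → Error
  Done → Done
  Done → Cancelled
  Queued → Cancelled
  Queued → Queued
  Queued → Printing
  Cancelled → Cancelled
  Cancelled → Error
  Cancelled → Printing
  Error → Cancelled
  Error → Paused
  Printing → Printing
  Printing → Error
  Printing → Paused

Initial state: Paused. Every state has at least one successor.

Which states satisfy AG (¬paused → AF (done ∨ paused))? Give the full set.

States satisfying ¬paused → AF (done ∨ paused): {Paused, Queued, Cancelled, Error, Printing}.
States satisfying AG (¬paused → AF (done ∨ paused)): {Paused, Queued, Cancelled, Error, Printing}.

{Paused, Queued, Cancelled, Error, Printing}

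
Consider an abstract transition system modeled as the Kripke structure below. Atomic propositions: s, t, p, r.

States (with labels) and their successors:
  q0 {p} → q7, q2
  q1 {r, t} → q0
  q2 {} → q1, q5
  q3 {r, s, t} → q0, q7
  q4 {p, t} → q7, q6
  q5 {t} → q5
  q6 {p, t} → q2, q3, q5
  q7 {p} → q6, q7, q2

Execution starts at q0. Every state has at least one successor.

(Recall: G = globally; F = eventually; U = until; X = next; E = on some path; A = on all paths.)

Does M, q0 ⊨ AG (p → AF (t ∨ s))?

No

States satisfying p → AF (t ∨ s): {q1, q2, q3, q4, q5, q6}.
States satisfying AG (p → AF (t ∨ s)): {q5}.
q0 is reachable from q0 and violates p → AF (t ∨ s), so AG fails at q0.
q0 ∉ Sat(AG (p → AF (t ∨ s))).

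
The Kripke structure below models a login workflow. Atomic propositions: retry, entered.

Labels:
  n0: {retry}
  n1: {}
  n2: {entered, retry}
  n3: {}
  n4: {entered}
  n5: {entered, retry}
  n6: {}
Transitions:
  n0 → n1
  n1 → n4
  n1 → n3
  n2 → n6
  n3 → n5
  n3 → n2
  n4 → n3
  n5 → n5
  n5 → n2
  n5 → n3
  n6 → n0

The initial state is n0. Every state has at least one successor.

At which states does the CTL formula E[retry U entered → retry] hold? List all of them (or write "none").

{n0, n1, n2, n3, n5, n6}

States satisfying retry: {n0, n2, n5}.
States satisfying entered → retry: {n0, n1, n2, n3, n5, n6}.
States satisfying E[retry U entered → retry]: {n0, n1, n2, n3, n5, n6}.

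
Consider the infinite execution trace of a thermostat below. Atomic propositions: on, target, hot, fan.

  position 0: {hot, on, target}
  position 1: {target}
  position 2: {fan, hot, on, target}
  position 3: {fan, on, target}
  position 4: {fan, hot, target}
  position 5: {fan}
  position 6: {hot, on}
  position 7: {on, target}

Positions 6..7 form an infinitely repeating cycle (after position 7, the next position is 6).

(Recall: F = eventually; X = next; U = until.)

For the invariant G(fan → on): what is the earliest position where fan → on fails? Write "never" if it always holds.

4

Check fan → on at each position in order: 0 ✓, 1 ✓, 2 ✓, 3 ✓.
At position 4 the labels are {fan, hot, target}, so fan → on is false there. This is the first violation.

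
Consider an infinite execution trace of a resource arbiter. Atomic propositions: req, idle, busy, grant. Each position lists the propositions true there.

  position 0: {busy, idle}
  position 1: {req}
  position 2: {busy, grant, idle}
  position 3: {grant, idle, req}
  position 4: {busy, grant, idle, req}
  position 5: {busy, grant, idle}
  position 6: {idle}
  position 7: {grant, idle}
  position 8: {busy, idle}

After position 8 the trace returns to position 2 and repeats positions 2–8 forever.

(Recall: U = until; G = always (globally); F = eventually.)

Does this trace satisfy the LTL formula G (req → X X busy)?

req → X X busy must hold at every position from 0 onward. It fails at position 1, so G (req → X X busy) is false.
Positions where req holds: 1, 3, 4.
Check X X busy at each: 1→fails, 3→ok, 4→fails.

Does not hold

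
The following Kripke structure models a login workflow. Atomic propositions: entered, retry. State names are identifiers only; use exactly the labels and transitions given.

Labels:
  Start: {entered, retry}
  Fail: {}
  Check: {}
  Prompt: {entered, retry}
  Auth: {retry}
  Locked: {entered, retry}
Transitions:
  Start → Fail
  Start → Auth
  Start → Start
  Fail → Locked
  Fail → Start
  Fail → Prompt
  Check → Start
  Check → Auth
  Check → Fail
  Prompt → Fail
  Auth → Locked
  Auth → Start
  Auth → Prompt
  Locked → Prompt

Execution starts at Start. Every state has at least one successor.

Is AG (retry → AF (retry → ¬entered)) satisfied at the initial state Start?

States satisfying retry → AF (retry → ¬entered): {Fail, Check, Prompt, Auth, Locked}.
States satisfying AG (retry → AF (retry → ¬entered)): ∅.
Start is reachable from Start and violates retry → AF (retry → ¬entered), so AG fails at Start.
Start ∉ Sat(AG (retry → AF (retry → ¬entered))).

Does not hold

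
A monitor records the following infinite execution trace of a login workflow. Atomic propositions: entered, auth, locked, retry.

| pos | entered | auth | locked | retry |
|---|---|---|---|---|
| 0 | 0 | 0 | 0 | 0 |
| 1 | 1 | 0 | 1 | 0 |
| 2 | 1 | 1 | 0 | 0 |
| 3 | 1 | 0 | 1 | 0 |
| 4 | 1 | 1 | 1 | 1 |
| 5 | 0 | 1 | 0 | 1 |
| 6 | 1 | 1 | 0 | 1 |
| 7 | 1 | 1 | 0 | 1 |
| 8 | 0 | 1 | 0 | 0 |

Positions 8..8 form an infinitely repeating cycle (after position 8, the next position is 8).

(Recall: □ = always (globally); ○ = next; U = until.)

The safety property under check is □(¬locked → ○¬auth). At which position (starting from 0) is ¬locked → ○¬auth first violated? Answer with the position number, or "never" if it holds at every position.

5

Check ¬locked → ○¬auth at each position in order: 0 ✓, 1 ✓, 2 ✓, 3 ✓, 4 ✓.
At position 5 the labels are {auth, retry} and the next position 6 has {auth, entered, retry}, so ¬locked → ○¬auth is false there. This is the first violation.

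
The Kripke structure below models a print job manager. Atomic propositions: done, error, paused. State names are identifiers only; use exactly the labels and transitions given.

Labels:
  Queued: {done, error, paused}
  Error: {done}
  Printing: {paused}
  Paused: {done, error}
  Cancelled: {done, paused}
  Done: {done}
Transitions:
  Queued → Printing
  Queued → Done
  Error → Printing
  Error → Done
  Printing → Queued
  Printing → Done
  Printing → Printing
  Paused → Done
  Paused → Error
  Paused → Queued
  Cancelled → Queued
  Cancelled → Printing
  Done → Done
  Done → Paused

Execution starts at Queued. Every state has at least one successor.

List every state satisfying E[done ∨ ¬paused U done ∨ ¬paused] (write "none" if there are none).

States satisfying done ∨ ¬paused: {Queued, Error, Paused, Cancelled, Done}.
States satisfying E[done ∨ ¬paused U done ∨ ¬paused]: {Queued, Error, Paused, Cancelled, Done}.

{Queued, Error, Paused, Cancelled, Done}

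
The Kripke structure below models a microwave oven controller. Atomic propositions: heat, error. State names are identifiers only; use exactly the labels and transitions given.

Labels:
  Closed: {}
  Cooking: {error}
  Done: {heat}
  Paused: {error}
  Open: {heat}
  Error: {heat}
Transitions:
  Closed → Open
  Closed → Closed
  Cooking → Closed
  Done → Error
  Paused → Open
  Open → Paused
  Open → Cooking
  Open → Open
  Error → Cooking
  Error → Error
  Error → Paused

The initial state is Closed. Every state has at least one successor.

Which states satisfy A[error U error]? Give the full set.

{Cooking, Paused}

States satisfying error: {Cooking, Paused}.
States satisfying A[error U error]: {Cooking, Paused}.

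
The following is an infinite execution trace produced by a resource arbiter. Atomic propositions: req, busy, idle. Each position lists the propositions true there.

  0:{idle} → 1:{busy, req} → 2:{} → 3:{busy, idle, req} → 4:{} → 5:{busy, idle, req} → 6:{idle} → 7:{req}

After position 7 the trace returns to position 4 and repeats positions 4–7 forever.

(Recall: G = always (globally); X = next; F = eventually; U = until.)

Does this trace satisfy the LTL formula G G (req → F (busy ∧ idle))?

Yes

G (req → F (busy ∧ idle)) holds at every position 0..7, and those are all positions ever visited, so G G (req → F (busy ∧ idle)) holds.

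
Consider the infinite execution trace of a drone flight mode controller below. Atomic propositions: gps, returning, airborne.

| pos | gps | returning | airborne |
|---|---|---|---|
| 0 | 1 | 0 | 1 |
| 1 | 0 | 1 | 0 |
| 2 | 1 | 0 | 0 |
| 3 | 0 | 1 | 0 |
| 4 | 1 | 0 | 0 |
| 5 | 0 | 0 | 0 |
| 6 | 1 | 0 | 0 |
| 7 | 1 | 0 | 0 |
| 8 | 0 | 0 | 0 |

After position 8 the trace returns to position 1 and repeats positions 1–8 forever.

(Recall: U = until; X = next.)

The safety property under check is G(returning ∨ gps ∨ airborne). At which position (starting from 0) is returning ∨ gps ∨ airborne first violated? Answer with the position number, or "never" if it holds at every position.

Check returning ∨ gps ∨ airborne at each position in order: 0 ✓, 1 ✓, 2 ✓, 3 ✓, 4 ✓.
At position 5 the labels are {}, so returning ∨ gps ∨ airborne is false there. This is the first violation.

5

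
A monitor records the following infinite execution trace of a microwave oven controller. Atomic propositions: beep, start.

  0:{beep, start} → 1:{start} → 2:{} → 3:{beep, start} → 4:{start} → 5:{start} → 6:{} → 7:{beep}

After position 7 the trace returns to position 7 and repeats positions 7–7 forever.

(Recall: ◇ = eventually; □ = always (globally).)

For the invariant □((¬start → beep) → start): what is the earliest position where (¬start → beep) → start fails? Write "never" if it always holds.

Check (¬start → beep) → start at each position in order: 0 ✓, 1 ✓, 2 ✓, 3 ✓, 4 ✓, 5 ✓, 6 ✓.
At position 7 the labels are {beep}, so (¬start → beep) → start is false there. This is the first violation.

7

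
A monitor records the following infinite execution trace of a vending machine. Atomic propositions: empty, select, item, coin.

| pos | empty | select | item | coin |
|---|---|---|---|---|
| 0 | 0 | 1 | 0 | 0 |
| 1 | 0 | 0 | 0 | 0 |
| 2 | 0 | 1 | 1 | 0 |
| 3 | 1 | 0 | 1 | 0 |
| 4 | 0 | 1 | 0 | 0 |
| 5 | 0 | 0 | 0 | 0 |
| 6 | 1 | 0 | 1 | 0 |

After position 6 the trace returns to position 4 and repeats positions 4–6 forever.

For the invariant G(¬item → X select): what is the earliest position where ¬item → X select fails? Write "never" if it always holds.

0

At position 0 the labels are {select} and the next position 1 has {}, so ¬item → X select is false there. This is the first violation.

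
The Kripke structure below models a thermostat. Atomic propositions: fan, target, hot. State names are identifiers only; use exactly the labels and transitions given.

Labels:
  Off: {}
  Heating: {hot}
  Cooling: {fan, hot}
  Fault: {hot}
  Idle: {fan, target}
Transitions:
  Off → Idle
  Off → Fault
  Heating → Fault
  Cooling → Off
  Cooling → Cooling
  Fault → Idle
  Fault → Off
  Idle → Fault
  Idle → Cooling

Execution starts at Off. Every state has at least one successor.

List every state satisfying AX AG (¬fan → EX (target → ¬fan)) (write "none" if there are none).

{Off, Heating, Cooling, Fault, Idle}

States satisfying AG (¬fan → EX (target → ¬fan)): {Off, Heating, Cooling, Fault, Idle}.
States satisfying AX AG (¬fan → EX (target → ¬fan)): {Off, Heating, Cooling, Fault, Idle}.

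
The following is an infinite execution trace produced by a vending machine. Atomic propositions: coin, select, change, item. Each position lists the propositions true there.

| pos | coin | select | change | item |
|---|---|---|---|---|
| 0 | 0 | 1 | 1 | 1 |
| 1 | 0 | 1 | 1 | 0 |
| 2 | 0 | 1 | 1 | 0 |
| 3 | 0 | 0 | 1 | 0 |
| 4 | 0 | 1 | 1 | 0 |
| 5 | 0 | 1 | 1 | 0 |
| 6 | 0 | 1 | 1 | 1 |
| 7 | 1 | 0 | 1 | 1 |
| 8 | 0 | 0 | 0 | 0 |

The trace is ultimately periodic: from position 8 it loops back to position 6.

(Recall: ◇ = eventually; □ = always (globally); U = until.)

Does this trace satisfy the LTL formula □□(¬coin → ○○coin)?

□(¬coin → ○○coin) must hold at every position from 0 onward. It fails at position 0, so □□(¬coin → ○○coin) is false.

Does not hold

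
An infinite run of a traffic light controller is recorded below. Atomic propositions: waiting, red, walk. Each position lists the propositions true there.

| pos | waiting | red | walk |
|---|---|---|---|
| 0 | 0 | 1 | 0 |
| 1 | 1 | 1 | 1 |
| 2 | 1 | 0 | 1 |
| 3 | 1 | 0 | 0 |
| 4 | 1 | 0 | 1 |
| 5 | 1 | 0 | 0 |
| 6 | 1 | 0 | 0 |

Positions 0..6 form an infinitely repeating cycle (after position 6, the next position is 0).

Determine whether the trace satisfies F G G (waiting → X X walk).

Does not hold

G G (waiting → X X walk) is false at every position 0..6, so it never becomes true and F G G (waiting → X X walk) fails.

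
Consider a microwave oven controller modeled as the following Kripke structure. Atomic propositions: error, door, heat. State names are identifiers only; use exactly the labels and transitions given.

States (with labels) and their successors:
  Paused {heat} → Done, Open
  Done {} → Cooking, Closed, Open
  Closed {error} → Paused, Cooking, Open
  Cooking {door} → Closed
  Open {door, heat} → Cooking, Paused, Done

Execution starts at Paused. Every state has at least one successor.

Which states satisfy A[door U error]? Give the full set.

States satisfying door: {Cooking, Open}.
States satisfying error: {Closed}.
States satisfying A[door U error]: {Closed, Cooking}.

{Closed, Cooking}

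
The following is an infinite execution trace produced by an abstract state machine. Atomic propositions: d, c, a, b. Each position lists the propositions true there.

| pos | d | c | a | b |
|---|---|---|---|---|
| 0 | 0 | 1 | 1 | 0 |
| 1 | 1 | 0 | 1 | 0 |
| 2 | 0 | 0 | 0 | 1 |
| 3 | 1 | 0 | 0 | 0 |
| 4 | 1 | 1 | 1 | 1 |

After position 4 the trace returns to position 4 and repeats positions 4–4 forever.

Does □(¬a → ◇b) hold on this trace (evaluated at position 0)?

Holds

¬a → ◇b holds at every position 0..4, and those are all positions ever visited, so □(¬a → ◇b) holds.
Positions where ¬a holds: 2, 3.
Check ◇b at each: 2→ok, 3→ok.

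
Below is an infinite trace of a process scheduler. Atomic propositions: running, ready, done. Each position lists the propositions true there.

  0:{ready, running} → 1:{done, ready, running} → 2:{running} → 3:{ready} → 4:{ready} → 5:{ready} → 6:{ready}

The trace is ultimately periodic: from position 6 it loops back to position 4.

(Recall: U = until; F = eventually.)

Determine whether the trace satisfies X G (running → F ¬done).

Satisfied

The position after 0 is 1; G (running → F ¬done) is true there.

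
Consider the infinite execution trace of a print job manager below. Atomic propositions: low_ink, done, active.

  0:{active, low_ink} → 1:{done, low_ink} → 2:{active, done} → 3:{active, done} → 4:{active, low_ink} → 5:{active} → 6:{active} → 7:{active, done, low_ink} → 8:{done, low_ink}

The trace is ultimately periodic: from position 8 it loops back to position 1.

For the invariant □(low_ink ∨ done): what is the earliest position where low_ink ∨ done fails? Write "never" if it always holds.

Check low_ink ∨ done at each position in order: 0 ✓, 1 ✓, 2 ✓, 3 ✓, 4 ✓.
At position 5 the labels are {active}, so low_ink ∨ done is false there. This is the first violation.

5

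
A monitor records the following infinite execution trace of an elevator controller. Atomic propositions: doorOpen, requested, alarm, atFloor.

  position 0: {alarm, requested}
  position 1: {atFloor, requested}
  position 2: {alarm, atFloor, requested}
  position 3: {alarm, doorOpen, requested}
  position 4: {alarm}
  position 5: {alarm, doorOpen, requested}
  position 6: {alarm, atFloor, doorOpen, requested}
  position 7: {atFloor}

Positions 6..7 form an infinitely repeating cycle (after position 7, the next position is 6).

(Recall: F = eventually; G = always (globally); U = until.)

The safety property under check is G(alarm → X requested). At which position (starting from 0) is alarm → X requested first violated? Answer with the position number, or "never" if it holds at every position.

3

Check alarm → X requested at each position in order: 0 ✓, 1 ✓, 2 ✓.
At position 3 the labels are {alarm, doorOpen, requested} and the next position 4 has {alarm}, so alarm → X requested is false there. This is the first violation.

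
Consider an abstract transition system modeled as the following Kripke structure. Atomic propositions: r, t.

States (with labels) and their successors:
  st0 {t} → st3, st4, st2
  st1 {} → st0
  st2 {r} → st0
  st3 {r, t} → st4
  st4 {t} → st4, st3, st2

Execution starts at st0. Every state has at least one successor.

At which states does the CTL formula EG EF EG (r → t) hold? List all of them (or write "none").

States satisfying EF EG (r → t): {st0, st1, st2, st3, st4}.
States satisfying EG EF EG (r → t): {st0, st1, st2, st3, st4}.

{st0, st1, st2, st3, st4}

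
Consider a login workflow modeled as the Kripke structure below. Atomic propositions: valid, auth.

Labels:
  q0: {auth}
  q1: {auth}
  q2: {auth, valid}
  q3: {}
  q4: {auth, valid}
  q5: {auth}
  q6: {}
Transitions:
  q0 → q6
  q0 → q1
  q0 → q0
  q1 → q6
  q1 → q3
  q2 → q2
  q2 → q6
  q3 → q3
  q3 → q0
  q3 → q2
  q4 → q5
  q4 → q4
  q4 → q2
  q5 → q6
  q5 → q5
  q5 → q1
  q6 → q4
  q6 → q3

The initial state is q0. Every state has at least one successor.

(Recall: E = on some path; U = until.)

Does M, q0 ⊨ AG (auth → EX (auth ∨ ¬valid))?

Yes

States satisfying auth → EX (auth ∨ ¬valid): {q0, q1, q2, q3, q4, q5, q6}.
States satisfying AG (auth → EX (auth ∨ ¬valid)): {q0, q1, q2, q3, q4, q5, q6}.
Every state reachable from q0 satisfies auth → EX (auth ∨ ¬valid).
q0 ∈ Sat(AG (auth → EX (auth ∨ ¬valid))).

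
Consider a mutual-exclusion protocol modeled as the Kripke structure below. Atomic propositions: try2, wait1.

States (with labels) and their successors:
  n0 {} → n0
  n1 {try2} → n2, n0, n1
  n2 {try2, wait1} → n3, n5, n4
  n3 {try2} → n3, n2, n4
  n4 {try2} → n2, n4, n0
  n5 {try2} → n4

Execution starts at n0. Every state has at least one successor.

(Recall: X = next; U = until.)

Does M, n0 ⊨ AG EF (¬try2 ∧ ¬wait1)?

Yes

States satisfying EF (¬try2 ∧ ¬wait1): {n0, n1, n2, n3, n4, n5}.
States satisfying AG EF (¬try2 ∧ ¬wait1): {n0, n1, n2, n3, n4, n5}.
Every state reachable from n0 satisfies EF (¬try2 ∧ ¬wait1).
n0 ∈ Sat(AG EF (¬try2 ∧ ¬wait1)).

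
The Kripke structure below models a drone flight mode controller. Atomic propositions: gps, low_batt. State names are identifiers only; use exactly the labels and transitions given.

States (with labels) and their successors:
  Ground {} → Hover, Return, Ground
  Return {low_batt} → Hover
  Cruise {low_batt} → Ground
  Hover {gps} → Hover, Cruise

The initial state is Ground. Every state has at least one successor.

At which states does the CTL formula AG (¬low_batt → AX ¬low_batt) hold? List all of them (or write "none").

none

States satisfying ¬low_batt → AX ¬low_batt: {Return, Cruise}.
States satisfying AG (¬low_batt → AX ¬low_batt): ∅.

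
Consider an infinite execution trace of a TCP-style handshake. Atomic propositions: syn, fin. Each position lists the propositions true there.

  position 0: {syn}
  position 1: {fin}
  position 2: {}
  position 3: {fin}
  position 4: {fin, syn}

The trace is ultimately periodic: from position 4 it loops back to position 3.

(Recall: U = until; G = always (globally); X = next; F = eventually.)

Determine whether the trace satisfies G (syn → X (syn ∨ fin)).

Yes

syn → X (syn ∨ fin) holds at every position 0..4, and those are all positions ever visited, so G (syn → X (syn ∨ fin)) holds.
Positions where syn holds: 0, 4.
Check X (syn ∨ fin) at each: 0→ok, 4→ok.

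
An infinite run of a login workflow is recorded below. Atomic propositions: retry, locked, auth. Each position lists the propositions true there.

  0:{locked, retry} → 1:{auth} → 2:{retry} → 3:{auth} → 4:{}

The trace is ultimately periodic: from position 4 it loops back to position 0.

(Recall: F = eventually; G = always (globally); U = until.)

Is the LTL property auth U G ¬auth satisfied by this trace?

Does not hold

Walking from position 0: at position 0, G ¬auth has not yet held and auth fails, so auth U G ¬auth is false.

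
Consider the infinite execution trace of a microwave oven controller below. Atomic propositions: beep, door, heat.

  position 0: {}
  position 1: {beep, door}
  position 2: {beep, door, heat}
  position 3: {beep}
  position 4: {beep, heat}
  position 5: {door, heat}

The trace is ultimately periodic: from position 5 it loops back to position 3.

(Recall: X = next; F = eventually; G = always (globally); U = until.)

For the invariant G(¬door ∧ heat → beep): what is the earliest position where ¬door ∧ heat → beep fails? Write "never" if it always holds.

never

¬door ∧ heat → beep holds at every position 0..5, and those are all the positions the trace ever visits, so the invariant G(¬door ∧ heat → beep) is never violated.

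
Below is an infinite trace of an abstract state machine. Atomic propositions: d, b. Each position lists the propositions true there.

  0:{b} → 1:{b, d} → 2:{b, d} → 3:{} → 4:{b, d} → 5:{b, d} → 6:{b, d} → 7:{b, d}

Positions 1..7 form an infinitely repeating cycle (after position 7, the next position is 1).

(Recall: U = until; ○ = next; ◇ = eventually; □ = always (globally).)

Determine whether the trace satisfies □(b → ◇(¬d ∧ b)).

Violated

b → ◇(¬d ∧ b) must hold at every position from 0 onward. It fails at position 1, so □(b → ◇(¬d ∧ b)) is false.
Positions where b holds: 0, 1, 2, 4, 5, 6, 7.
Check ◇(¬d ∧ b) at each: 0→ok, 1→fails, 2→fails, 4→fails, 5→fails, 6→fails, 7→fails.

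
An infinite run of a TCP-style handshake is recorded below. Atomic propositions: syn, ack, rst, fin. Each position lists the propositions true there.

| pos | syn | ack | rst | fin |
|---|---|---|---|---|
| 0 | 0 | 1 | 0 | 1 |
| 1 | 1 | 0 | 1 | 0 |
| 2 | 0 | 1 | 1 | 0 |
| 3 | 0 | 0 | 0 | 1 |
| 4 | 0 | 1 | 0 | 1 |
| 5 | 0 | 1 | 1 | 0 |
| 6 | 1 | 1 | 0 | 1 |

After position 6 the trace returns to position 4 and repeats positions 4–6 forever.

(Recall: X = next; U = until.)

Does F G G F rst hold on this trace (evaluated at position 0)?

Holds

G G F rst holds at position 0, which is reachable from 0, so F G G F rst holds.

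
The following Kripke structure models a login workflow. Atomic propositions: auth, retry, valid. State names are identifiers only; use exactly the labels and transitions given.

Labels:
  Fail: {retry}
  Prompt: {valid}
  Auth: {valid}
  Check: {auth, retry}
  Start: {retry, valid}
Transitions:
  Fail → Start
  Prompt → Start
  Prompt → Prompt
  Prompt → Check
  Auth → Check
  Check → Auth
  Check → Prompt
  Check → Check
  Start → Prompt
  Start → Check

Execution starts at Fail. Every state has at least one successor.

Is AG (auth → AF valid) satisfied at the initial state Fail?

States satisfying auth → AF valid: {Fail, Prompt, Auth, Start}.
States satisfying AG (auth → AF valid): ∅.
Check is reachable from Fail and violates auth → AF valid, so AG fails at Fail.
Fail ∉ Sat(AG (auth → AF valid)).

No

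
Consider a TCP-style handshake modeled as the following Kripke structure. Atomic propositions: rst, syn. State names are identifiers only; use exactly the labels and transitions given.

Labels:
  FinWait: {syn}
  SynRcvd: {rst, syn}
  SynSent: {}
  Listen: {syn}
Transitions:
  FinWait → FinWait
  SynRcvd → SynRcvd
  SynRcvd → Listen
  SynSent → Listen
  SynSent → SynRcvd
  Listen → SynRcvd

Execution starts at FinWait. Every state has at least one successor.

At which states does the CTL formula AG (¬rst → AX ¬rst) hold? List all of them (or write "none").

{FinWait}

States satisfying ¬rst → AX ¬rst: {FinWait, SynRcvd}.
States satisfying AG (¬rst → AX ¬rst): {FinWait}.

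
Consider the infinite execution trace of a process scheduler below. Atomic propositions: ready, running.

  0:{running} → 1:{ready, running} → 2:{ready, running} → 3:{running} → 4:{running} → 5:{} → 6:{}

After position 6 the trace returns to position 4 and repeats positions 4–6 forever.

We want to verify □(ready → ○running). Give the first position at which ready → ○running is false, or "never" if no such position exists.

never

ready → ○running holds at every position 0..6, and those are all the positions the trace ever visits, so the invariant □(ready → ○running) is never violated.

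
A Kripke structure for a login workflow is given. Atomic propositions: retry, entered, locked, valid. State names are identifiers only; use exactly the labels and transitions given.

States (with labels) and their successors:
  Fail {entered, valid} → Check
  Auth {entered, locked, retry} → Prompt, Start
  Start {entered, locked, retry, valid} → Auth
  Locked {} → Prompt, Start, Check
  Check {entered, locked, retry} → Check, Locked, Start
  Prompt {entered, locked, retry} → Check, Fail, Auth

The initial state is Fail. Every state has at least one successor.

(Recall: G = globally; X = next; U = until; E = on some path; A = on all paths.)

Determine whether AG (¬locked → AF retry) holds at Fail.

Satisfied

States satisfying ¬locked → AF retry: {Fail, Auth, Start, Locked, Check, Prompt}.
States satisfying AG (¬locked → AF retry): {Fail, Auth, Start, Locked, Check, Prompt}.
Every state reachable from Fail satisfies ¬locked → AF retry.
Fail ∈ Sat(AG (¬locked → AF retry)).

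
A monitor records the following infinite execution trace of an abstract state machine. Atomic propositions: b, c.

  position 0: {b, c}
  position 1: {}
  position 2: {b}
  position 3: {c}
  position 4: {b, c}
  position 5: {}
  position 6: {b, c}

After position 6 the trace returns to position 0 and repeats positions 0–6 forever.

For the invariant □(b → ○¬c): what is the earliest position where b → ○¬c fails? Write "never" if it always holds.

2

Check b → ○¬c at each position in order: 0 ✓, 1 ✓.
At position 2 the labels are {b} and the next position 3 has {c}, so b → ○¬c is false there. This is the first violation.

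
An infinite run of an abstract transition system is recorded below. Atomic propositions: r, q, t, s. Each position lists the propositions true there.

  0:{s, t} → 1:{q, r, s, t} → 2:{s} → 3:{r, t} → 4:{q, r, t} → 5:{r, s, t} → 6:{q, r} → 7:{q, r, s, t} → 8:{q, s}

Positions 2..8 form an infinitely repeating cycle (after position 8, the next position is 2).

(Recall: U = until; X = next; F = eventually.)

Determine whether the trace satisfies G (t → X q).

No

t → X q must hold at every position from 0 onward. It fails at position 1, so G (t → X q) is false.
Positions where t holds: 0, 1, 3, 4, 5, 7.
Check X q at each: 0→ok, 1→fails, 3→ok, 4→fails, 5→ok, 7→ok.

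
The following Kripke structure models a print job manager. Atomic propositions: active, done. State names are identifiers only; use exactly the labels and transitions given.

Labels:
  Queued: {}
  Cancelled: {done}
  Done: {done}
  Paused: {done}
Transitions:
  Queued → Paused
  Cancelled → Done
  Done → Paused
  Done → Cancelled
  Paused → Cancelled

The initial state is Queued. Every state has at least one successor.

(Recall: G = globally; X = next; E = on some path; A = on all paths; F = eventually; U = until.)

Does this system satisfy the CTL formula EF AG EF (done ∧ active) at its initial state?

States satisfying AG EF (done ∧ active): ∅.
States satisfying EF AG EF (done ∧ active): ∅.
No suitable path/successor from Queued witnesses the formula.
Queued ∉ Sat(EF AG EF (done ∧ active)).

Violated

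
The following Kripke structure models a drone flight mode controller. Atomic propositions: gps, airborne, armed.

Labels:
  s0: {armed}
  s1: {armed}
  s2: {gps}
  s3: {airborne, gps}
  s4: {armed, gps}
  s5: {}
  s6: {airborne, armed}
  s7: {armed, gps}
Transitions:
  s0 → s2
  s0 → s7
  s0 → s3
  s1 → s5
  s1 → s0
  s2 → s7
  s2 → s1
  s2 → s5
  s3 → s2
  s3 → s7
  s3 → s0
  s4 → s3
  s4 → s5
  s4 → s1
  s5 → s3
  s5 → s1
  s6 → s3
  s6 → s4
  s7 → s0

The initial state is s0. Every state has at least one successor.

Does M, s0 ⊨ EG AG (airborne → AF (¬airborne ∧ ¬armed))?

States satisfying AG (airborne → AF (¬airborne ∧ ¬armed)): ∅.
States satisfying EG AG (airborne → AF (¬airborne ∧ ¬armed)): ∅.
No suitable path/successor from s0 witnesses the formula.
s0 ∉ Sat(EG AG (airborne → AF (¬airborne ∧ ¬armed))).

No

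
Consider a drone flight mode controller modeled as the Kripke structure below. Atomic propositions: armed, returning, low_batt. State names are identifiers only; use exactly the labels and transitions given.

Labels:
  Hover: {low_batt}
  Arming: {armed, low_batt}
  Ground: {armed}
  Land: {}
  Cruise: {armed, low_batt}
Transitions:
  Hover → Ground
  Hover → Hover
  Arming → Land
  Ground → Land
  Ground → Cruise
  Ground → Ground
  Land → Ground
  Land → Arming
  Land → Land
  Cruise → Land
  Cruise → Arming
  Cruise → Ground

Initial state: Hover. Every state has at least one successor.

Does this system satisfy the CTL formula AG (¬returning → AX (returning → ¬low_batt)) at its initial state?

Yes

States satisfying ¬returning → AX (returning → ¬low_batt): {Hover, Arming, Ground, Land, Cruise}.
States satisfying AG (¬returning → AX (returning → ¬low_batt)): {Hover, Arming, Ground, Land, Cruise}.
Every state reachable from Hover satisfies ¬returning → AX (returning → ¬low_batt).
Hover ∈ Sat(AG (¬returning → AX (returning → ¬low_batt))).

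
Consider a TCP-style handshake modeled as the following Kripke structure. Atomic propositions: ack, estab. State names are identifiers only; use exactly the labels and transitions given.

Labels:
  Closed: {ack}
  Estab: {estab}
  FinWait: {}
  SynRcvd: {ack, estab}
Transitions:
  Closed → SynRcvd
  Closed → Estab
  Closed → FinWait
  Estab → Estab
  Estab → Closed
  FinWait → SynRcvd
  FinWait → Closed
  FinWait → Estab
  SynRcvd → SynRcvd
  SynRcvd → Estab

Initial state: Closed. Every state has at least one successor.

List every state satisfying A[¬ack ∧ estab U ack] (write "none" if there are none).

{Closed, SynRcvd}

States satisfying ¬ack ∧ estab: {Estab}.
States satisfying ack: {Closed, SynRcvd}.
States satisfying A[¬ack ∧ estab U ack]: {Closed, SynRcvd}.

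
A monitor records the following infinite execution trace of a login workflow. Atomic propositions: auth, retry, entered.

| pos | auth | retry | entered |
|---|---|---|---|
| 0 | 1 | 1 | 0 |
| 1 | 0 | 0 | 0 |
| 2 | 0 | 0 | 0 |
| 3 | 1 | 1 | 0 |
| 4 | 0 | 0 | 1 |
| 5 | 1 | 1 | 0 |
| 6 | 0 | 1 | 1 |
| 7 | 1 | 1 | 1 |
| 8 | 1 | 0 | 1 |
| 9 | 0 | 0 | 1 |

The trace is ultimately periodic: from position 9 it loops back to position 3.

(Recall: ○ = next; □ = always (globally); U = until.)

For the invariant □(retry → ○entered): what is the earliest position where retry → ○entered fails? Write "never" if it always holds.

0

At position 0 the labels are {auth, retry} and the next position 1 has {}, so retry → ○entered is false there. This is the first violation.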